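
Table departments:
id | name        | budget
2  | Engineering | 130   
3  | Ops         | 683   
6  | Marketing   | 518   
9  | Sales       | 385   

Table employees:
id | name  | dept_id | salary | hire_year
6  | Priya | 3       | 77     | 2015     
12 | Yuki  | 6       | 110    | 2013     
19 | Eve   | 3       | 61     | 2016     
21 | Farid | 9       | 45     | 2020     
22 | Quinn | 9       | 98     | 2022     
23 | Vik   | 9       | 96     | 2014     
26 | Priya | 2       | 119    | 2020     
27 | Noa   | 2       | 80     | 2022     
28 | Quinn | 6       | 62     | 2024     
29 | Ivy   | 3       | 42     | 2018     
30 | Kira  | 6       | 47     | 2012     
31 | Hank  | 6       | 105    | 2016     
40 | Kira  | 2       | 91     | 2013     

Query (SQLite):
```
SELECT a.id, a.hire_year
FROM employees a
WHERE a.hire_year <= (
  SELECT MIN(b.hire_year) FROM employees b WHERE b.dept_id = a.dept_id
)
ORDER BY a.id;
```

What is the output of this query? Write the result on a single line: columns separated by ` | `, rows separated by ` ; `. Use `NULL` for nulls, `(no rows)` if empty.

6 | 2015 ; 23 | 2014 ; 30 | 2012 ; 40 | 2013

For each employees row a, compute MIN(hire_year) over rows sharing a.dept_id.
Keep row a if a.hire_year <= that per-group MIN.
  dept_id=2: MIN(hire_year) = 2013
  dept_id=3: MIN(hire_year) = 2015
  dept_id=6: MIN(hire_year) = 2012
  dept_id=9: MIN(hire_year) = 2014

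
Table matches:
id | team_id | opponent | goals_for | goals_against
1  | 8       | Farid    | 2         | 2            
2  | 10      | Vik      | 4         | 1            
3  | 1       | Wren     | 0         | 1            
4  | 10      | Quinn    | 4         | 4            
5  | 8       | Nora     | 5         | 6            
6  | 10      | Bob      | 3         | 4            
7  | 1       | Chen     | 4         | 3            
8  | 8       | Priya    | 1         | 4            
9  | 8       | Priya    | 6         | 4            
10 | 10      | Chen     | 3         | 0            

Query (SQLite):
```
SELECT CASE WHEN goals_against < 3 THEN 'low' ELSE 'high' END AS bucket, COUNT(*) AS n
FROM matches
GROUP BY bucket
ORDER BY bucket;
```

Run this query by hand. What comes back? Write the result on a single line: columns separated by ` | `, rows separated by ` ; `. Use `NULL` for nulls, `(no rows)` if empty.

high | 6 ; low | 4

Bucket rows by goals_against < 3 → 'low' else 'high'; count each bucket.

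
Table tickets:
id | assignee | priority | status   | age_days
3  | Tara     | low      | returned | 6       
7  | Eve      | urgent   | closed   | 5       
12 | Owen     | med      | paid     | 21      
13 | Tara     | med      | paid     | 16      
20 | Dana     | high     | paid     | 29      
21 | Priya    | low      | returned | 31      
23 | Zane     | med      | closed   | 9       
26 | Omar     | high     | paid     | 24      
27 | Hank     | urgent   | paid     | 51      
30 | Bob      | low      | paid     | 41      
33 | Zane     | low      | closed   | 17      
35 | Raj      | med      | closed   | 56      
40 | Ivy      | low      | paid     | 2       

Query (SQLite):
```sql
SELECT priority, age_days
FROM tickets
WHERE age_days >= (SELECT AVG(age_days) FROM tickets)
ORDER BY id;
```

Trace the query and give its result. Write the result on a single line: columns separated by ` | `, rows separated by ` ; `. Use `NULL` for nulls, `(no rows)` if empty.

Scalar subquery: AVG(age_days) over all tickets rows = 23.692308 (≈; comparison uses full precision).
Keep rows where age_days >= that value.

high | 29 ; low | 31 ; high | 24 ; urgent | 51 ; low | 41 ; med | 56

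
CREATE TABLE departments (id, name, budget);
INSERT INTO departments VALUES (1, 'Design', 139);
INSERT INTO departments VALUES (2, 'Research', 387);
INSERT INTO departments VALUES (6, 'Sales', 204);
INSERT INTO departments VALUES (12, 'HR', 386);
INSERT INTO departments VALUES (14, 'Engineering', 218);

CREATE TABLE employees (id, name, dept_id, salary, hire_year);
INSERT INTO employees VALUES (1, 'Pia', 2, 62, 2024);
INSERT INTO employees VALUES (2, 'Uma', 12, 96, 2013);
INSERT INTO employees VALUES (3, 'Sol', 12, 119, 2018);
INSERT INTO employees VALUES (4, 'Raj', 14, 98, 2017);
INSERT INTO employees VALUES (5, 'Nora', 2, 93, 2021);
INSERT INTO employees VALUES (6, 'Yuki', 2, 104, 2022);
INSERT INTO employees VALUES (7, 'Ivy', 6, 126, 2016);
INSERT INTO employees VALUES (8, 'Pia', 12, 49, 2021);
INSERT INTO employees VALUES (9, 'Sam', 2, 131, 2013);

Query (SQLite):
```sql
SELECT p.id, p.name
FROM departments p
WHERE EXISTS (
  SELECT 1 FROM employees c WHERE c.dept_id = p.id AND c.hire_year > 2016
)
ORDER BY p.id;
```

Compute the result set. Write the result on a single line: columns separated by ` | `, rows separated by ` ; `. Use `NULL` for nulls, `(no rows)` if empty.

2 | Research ; 12 | HR ; 14 | Engineering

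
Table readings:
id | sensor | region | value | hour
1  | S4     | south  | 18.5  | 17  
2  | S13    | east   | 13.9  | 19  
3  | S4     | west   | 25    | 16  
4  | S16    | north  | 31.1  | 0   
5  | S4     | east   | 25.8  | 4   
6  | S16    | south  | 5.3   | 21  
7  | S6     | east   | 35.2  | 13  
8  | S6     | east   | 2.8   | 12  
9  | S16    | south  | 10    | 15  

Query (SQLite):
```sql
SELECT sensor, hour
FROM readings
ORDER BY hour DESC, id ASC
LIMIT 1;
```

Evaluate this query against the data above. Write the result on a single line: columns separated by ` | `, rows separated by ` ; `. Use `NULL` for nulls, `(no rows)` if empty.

S16 | 21

Sort by hour desc, tiebreak id asc: (21, id=6), (19, id=2), (17, id=1), (16, id=3) …. Take first 1.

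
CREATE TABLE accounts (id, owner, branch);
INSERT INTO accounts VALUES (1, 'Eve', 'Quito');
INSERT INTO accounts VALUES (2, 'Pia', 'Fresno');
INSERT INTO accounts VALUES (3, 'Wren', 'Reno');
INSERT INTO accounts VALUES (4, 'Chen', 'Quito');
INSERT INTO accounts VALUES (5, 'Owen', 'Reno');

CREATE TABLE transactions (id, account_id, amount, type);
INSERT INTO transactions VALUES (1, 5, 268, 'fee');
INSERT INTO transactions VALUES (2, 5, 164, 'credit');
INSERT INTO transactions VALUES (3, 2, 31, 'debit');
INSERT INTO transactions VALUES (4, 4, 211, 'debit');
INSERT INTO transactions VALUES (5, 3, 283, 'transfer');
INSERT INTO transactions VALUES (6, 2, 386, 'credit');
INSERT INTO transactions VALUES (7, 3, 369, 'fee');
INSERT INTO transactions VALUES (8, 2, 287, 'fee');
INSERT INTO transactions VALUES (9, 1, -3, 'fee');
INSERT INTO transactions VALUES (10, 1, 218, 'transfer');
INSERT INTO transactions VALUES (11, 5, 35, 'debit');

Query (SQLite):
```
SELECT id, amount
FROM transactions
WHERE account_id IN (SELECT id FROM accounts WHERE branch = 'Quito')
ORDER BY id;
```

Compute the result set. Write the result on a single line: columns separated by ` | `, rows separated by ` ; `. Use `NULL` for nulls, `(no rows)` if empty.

Inner query: accounts.id where branch = 'Quito'.
Outer: keep transactions rows whose account_id is in that set.
Inner query → {1, 4}

4 | 211 ; 9 | -3 ; 10 | 218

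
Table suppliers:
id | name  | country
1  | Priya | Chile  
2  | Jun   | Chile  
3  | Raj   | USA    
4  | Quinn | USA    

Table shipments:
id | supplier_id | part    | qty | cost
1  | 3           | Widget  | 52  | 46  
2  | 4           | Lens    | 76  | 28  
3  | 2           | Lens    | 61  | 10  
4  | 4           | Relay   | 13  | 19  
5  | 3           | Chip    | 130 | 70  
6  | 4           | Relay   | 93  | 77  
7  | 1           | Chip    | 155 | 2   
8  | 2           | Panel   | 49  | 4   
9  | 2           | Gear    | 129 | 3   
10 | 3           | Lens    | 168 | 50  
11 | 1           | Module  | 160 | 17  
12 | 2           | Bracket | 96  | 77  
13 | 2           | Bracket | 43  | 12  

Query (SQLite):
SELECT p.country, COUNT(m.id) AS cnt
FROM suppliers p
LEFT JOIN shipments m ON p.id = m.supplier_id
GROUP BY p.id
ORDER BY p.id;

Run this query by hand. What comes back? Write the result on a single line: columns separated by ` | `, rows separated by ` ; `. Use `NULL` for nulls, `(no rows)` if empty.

LEFT JOIN keeps every suppliers row; unmatched ones get NULL for shipments columns.
Group by suppliers.id and compute COUNT(m.id). COUNT(col) of an all-NULL group is 0.
  1: ids {7, 11} → COUNT(m.id)=2
  2: ids {3, 8, 9, 12, 13} → COUNT(m.id)=5
  3: ids {1, 5, 10} → COUNT(m.id)=3
  4: ids {2, 4, 6} → COUNT(m.id)=3

Chile | 2 ; Chile | 5 ; USA | 3 ; USA | 3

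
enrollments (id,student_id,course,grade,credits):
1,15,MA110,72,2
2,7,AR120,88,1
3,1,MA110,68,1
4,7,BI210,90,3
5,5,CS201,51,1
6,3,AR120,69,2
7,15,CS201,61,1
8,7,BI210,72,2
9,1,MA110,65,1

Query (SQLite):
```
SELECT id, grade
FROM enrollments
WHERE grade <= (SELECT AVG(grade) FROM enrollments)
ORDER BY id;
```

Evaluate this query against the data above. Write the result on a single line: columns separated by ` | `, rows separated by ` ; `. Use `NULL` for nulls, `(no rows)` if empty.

3 | 68 ; 5 | 51 ; 6 | 69 ; 7 | 61 ; 9 | 65

Scalar subquery: AVG(grade) over all enrollments rows = 70.666667 (≈; comparison uses full precision).
Keep rows where grade <= that value.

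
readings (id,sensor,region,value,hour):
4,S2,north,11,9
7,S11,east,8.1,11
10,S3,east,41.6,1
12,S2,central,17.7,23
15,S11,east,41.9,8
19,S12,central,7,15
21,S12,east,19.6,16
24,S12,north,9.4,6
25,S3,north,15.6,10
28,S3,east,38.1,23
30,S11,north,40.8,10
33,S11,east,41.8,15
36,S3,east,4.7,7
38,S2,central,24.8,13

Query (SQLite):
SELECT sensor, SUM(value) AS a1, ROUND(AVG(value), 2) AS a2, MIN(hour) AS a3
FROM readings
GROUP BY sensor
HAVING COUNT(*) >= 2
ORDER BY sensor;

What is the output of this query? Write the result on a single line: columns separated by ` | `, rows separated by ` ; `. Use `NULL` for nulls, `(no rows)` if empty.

S11 | 132.6 | 33.15 | 8 ; S12 | 36 | 12 | 6 ; S2 | 53.5 | 17.83 | 9 ; S3 | 100 | 25 | 1

Group readings by sensor.
Per group compute: SUM(value), ROUND(AVG(value), 2), MIN(hour).
HAVING: drop groups with fewer than 2 rows.
  S11: ids {7, 15, 30, 33} → SUM(value)=132.6, ROUND(AVG(value), 2)=33.15, MIN(hour)=8
  S12: ids {19, 21, 24} → SUM(value)=36, ROUND(AVG(value), 2)=12, MIN(hour)=6
  S2: ids {4, 12, 38} → SUM(value)=53.5, ROUND(AVG(value), 2)=17.83, MIN(hour)=9
  S3: ids {10, 25, 28, 36} → SUM(value)=100, ROUND(AVG(value), 2)=25, MIN(hour)=1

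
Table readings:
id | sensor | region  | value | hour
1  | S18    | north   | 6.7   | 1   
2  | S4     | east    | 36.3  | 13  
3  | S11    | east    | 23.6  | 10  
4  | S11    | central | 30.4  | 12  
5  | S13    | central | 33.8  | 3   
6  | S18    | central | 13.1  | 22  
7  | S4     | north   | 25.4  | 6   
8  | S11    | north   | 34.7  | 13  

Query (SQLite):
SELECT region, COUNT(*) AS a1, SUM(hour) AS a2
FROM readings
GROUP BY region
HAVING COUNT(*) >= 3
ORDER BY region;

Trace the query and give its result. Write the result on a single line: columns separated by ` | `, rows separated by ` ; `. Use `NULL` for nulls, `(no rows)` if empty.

central | 3 | 37 ; north | 3 | 20

Group readings by region.
Per group compute: COUNT(*), SUM(hour).
HAVING: drop groups with fewer than 3 rows.
  central: ids {4, 5, 6} → COUNT(*)=3, SUM(hour)=37
  east: ids {2, 3} → COUNT(*)=2, SUM(hour)=23
  north: ids {1, 7, 8} → COUNT(*)=3, SUM(hour)=20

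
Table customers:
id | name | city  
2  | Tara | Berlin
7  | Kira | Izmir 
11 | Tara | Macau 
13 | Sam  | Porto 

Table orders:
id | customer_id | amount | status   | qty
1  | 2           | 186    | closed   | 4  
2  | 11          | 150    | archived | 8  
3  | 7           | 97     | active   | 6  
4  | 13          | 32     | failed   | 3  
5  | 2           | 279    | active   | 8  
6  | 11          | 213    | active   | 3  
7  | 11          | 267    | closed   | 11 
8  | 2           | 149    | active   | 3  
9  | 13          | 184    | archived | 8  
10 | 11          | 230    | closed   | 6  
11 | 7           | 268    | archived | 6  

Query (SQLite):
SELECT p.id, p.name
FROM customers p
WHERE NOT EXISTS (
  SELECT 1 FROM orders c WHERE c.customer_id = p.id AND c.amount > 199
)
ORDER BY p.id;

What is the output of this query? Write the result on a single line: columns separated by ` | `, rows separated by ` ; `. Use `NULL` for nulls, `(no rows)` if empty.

For each customers row, check whether any orders with matching customer_id has amount > 199.
Keep rows where that is false.

13 | Sam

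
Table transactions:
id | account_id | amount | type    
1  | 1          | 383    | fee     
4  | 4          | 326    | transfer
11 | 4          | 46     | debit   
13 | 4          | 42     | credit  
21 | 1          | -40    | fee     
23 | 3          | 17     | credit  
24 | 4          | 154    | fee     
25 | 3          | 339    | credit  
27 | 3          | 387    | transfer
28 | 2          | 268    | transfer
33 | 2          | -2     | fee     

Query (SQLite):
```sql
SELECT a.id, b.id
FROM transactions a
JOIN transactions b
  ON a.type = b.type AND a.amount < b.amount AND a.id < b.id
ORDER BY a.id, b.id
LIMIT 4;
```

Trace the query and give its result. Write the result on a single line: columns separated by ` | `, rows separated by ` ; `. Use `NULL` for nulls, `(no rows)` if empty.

4 | 27 ; 13 | 25 ; 21 | 24 ; 21 | 33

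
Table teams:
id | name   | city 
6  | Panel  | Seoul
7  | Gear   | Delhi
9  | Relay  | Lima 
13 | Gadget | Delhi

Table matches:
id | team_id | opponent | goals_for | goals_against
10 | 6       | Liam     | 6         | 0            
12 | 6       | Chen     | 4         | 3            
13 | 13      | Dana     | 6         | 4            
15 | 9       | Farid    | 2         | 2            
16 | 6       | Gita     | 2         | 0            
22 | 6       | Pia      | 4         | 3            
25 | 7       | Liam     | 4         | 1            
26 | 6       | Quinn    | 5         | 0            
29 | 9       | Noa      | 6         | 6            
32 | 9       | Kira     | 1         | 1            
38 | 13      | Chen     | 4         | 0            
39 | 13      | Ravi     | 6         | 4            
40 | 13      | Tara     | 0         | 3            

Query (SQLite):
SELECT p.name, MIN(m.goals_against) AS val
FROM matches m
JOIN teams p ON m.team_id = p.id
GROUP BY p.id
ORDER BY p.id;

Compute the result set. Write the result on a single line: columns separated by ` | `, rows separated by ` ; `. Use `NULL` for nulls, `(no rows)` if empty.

Join each matches row to its teams via team_id.
Group joined rows by teams.id; compute MIN(m.goals_against) per group.
  6: ids {10, 12, 16, 22, 26} → MIN(m.goals_against)=0
  7: ids {25} → MIN(m.goals_against)=1
  9: ids {15, 29, 32} → MIN(m.goals_against)=1
  13: ids {13, 38, 39, 40} → MIN(m.goals_against)=0

Panel | 0 ; Gear | 1 ; Relay | 1 ; Gadget | 0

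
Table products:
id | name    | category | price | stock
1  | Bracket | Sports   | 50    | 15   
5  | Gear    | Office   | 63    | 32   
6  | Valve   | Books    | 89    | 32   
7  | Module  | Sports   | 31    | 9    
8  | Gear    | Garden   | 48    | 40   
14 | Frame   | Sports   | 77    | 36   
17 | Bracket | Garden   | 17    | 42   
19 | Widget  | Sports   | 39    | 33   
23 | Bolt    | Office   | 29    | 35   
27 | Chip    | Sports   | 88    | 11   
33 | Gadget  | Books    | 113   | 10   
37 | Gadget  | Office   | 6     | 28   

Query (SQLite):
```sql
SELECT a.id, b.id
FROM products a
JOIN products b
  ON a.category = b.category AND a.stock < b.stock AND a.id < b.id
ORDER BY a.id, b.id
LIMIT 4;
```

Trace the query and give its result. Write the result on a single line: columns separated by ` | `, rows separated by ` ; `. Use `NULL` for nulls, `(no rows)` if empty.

Pairs (a,b) with same category, a.stock < b.stock, a.id < b.id.
category groups: Books:{6,33} Garden:{8,17} Office:{5,23,37} Sports:{1,7,14,19,27}
Ordered by (a.id, b.id); first 4.

1 | 14 ; 1 | 19 ; 5 | 23 ; 7 | 14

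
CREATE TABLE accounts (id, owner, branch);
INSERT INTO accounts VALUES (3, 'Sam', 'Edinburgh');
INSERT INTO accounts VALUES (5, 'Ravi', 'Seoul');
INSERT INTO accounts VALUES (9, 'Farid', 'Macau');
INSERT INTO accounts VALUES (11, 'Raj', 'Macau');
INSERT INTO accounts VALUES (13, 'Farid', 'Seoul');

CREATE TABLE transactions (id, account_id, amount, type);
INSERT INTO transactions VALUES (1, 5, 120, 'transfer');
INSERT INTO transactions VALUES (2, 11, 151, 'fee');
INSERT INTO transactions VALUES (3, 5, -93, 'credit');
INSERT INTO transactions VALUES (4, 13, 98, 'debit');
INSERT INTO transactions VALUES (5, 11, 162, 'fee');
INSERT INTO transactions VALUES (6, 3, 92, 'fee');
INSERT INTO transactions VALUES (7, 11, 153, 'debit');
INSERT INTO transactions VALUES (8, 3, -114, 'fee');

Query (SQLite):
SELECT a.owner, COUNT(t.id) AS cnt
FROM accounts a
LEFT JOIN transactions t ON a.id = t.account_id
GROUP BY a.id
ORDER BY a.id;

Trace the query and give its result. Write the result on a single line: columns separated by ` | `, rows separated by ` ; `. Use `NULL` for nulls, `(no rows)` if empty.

Sam | 2 ; Ravi | 2 ; Farid | 0 ; Raj | 3 ; Farid | 1

LEFT JOIN keeps every accounts row; unmatched ones get NULL for transactions columns.
Group by accounts.id and compute COUNT(t.id). COUNT(col) of an all-NULL group is 0.
  3: ids {6, 8} → COUNT(t.id)=2
  5: ids {1, 3} → COUNT(t.id)=2
  9: ids {—} → COUNT(t.id)=0
  11: ids {2, 5, 7} → COUNT(t.id)=3
  13: ids {4} → COUNT(t.id)=1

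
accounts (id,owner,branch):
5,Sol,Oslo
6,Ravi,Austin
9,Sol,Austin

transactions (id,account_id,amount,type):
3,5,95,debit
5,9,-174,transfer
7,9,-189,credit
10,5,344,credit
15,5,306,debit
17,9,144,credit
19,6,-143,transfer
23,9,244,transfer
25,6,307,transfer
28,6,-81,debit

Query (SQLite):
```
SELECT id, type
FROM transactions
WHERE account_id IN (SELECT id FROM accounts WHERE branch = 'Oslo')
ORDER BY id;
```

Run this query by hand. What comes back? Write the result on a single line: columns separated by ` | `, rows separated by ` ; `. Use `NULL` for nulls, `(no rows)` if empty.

3 | debit ; 10 | credit ; 15 | debit

Inner query: accounts.id where branch = 'Oslo'.
Outer: keep transactions rows whose account_id is in that set.
Inner query → {5}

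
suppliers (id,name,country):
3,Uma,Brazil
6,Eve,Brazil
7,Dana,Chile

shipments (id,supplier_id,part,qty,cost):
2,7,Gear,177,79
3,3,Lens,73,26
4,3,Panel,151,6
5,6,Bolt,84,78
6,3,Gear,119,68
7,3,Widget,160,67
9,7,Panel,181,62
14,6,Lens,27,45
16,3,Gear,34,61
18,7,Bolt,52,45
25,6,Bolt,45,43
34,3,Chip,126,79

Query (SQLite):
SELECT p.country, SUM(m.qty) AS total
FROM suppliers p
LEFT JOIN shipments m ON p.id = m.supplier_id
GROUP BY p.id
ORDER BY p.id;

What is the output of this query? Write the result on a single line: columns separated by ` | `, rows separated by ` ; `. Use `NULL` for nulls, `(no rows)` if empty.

Brazil | 663 ; Brazil | 156 ; Chile | 410

LEFT JOIN keeps every suppliers row; unmatched ones get NULL for shipments columns.
Group by suppliers.id and compute SUM(m.qty). SUM over an all-NULL group is NULL.
  3: ids {3, 4, 6, 7, 16, 34} → SUM(m.qty)=663
  6: ids {5, 14, 25} → SUM(m.qty)=156
  7: ids {2, 9, 18} → SUM(m.qty)=410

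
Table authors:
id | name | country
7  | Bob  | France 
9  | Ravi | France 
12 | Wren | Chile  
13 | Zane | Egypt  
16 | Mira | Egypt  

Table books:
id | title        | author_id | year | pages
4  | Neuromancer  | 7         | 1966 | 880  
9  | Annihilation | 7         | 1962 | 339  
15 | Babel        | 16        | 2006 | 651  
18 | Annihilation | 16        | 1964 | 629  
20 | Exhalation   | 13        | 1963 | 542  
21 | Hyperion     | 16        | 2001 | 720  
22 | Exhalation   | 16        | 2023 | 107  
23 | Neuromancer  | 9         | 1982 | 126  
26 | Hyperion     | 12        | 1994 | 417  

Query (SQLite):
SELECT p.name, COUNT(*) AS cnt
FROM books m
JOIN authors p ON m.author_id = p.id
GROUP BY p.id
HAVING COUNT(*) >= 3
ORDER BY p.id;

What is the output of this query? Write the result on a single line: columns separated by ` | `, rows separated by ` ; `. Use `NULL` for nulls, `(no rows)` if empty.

Mira | 4

Join each books row to its authors via author_id.
Group joined rows by authors.id; compute COUNT(*) per group.
HAVING: keep groups with count ≥ 3.
  7: ids {4, 9} → COUNT(*)=2
  9: ids {23} → COUNT(*)=1
  12: ids {26} → COUNT(*)=1
  13: ids {20} → COUNT(*)=1
  16: ids {15, 18, 21, 22} → COUNT(*)=4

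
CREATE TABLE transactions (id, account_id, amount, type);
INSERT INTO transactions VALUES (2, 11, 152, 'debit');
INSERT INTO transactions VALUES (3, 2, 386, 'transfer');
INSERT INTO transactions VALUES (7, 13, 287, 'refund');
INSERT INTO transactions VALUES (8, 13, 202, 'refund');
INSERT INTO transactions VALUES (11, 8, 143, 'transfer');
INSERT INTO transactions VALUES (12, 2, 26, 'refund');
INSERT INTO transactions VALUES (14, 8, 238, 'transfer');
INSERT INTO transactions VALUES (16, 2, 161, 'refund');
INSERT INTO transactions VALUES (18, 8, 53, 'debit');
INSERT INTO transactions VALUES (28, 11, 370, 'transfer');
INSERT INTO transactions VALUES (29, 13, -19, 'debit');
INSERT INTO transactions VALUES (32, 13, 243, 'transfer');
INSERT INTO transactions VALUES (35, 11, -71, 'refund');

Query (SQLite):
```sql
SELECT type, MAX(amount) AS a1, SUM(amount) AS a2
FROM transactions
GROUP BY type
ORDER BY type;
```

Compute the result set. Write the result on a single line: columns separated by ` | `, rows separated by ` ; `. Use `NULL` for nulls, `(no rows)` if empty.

debit | 152 | 186 ; refund | 287 | 605 ; transfer | 386 | 1380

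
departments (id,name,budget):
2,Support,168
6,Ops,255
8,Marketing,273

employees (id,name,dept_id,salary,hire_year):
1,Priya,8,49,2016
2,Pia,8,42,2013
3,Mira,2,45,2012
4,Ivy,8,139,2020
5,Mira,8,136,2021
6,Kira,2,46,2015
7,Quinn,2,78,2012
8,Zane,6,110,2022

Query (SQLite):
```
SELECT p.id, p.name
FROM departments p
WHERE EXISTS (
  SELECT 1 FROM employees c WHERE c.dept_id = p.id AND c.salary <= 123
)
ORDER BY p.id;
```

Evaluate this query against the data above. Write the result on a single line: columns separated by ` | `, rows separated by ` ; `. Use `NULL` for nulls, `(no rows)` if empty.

2 | Support ; 6 | Ops ; 8 | Marketing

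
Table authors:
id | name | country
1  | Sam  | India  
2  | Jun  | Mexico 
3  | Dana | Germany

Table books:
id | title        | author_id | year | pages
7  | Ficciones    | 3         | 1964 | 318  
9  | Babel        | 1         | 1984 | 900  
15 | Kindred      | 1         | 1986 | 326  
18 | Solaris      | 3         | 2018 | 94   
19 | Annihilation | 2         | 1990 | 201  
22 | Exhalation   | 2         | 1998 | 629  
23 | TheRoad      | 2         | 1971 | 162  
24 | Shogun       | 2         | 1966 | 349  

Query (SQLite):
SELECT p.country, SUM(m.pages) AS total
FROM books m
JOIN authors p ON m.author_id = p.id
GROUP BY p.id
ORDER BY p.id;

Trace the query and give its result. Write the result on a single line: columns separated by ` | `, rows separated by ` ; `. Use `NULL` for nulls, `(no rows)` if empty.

Join each books row to its authors via author_id.
Group joined rows by authors.id; compute SUM(m.pages) per group.
  1: ids {9, 15} → SUM(m.pages)=1226
  2: ids {19, 22, 23, 24} → SUM(m.pages)=1341
  3: ids {7, 18} → SUM(m.pages)=412

India | 1226 ; Mexico | 1341 ; Germany | 412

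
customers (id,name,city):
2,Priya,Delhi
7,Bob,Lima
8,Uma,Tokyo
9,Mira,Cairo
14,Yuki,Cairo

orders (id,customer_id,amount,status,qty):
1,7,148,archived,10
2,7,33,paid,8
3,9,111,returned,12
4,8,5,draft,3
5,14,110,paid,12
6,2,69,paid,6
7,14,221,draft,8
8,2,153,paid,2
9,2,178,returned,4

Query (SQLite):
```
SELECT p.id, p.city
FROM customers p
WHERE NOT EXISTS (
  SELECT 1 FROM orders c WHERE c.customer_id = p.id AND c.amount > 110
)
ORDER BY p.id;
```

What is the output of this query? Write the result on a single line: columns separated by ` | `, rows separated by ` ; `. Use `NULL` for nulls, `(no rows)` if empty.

8 | Tokyo

For each customers row, check whether any orders with matching customer_id has amount > 110.
Keep rows where that is false.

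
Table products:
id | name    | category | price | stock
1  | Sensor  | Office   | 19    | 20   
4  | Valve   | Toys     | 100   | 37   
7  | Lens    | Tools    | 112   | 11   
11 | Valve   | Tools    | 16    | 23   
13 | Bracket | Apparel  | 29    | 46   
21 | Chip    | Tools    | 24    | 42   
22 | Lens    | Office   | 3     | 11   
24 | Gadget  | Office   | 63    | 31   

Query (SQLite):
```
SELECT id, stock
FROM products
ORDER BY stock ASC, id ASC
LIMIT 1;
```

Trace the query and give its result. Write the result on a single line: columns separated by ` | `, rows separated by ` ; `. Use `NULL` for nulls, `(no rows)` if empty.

7 | 11

Sort by stock asc, tiebreak id asc: (11, id=7), (11, id=22), (20, id=1), (23, id=11) …. Take first 1.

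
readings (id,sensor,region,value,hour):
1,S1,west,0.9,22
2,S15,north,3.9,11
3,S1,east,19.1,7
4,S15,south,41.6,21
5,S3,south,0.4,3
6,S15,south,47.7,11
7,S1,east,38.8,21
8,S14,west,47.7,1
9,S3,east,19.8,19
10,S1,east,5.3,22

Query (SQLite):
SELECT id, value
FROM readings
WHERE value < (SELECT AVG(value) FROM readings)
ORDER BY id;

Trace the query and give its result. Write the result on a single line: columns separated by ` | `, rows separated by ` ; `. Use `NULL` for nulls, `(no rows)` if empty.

Scalar subquery: AVG(value) over all readings rows = 22.52 (≈; comparison uses full precision).
Keep rows where value < that value.

1 | 0.9 ; 2 | 3.9 ; 3 | 19.1 ; 5 | 0.4 ; 9 | 19.8 ; 10 | 5.3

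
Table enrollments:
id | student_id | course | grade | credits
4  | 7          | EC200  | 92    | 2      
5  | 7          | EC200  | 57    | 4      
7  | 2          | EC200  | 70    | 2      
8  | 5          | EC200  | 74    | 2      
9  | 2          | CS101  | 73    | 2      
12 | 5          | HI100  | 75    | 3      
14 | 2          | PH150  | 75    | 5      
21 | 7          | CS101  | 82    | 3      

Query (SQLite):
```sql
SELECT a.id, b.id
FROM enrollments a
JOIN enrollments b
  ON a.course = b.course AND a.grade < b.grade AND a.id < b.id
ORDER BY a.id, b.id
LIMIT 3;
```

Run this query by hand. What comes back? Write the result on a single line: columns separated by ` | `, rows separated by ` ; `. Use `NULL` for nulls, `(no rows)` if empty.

5 | 7 ; 5 | 8 ; 7 | 8

Pairs (a,b) with same course, a.grade < b.grade, a.id < b.id.
course groups: CS101:{9,21} EC200:{4,5,7,8} HI100:{12} PH150:{14}
Ordered by (a.id, b.id); first 3.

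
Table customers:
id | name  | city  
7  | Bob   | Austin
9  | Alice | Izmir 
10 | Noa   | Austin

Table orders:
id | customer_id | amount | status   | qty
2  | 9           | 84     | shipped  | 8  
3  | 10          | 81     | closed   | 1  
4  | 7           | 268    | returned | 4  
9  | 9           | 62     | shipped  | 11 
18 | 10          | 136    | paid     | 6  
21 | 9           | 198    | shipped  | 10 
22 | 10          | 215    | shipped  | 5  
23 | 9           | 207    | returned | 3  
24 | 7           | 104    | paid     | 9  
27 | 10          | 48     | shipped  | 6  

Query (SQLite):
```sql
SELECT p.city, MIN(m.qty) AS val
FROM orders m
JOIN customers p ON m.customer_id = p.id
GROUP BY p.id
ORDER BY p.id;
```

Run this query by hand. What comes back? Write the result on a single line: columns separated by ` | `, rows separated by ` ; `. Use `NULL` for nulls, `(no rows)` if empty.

Austin | 4 ; Izmir | 3 ; Austin | 1

Join each orders row to its customers via customer_id.
Group joined rows by customers.id; compute MIN(m.qty) per group.
  7: ids {4, 24} → MIN(m.qty)=4
  9: ids {2, 9, 21, 23} → MIN(m.qty)=3
  10: ids {3, 18, 22, 27} → MIN(m.qty)=1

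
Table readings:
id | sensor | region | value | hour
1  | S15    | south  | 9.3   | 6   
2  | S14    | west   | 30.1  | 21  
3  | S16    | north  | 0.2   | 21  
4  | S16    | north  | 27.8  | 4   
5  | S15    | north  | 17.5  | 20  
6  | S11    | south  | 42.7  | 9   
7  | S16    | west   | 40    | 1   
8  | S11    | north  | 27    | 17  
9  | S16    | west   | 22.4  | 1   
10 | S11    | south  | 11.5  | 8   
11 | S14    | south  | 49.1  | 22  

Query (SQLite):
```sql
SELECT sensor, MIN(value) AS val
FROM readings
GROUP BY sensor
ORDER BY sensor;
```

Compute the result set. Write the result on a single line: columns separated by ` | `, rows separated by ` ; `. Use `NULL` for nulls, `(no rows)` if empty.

Partition readings by sensor; compute MIN(value) within each group.
  S11: ids {6, 8, 10} → MIN(value)=11.5
  S14: ids {2, 11} → MIN(value)=30.1
  S15: ids {1, 5} → MIN(value)=9.3
  S16: ids {3, 4, 7, 9} → MIN(value)=0.2

S11 | 11.5 ; S14 | 30.1 ; S15 | 9.3 ; S16 | 0.2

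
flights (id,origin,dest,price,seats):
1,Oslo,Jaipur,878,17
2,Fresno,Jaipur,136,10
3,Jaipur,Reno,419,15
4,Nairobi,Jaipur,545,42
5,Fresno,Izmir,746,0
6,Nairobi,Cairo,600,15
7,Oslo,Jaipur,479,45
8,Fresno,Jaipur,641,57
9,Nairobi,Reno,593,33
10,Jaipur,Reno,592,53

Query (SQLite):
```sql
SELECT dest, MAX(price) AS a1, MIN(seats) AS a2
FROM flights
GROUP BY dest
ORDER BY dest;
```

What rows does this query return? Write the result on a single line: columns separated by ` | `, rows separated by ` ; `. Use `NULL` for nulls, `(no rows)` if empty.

Group flights by dest.
Per group compute: MAX(price), MIN(seats).
  Cairo: ids {6} → MAX(price)=600, MIN(seats)=15
  Izmir: ids {5} → MAX(price)=746, MIN(seats)=0
  Jaipur: ids {1, 2, 4, 7, 8} → MAX(price)=878, MIN(seats)=10
  Reno: ids {3, 9, 10} → MAX(price)=593, MIN(seats)=15

Cairo | 600 | 15 ; Izmir | 746 | 0 ; Jaipur | 878 | 10 ; Reno | 593 | 15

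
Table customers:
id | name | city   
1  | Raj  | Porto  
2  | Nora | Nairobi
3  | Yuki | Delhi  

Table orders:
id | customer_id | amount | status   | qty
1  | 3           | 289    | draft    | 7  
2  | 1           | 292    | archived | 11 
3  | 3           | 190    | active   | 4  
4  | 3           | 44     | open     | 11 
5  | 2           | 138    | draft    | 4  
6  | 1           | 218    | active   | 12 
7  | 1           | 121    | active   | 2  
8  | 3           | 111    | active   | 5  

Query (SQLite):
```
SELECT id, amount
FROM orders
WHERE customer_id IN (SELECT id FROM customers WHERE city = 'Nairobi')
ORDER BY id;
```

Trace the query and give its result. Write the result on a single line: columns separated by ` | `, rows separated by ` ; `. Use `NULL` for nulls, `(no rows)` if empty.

Inner query: customers.id where city = 'Nairobi'.
Outer: keep orders rows whose customer_id is in that set.
Inner query → {2}

5 | 138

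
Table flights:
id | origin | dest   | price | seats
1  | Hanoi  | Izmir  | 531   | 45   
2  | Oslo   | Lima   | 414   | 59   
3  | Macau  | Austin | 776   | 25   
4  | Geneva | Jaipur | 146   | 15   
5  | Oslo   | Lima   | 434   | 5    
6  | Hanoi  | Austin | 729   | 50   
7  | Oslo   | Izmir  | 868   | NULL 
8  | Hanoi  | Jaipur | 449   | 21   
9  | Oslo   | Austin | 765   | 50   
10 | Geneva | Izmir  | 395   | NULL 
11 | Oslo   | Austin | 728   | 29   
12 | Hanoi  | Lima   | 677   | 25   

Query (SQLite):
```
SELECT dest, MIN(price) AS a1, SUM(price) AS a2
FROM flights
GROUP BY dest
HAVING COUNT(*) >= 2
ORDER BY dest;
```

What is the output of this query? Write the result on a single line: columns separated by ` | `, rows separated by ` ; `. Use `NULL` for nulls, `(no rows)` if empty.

Austin | 728 | 2998 ; Izmir | 395 | 1794 ; Jaipur | 146 | 595 ; Lima | 414 | 1525

Group flights by dest.
Per group compute: MIN(price), SUM(price).
HAVING: drop groups with fewer than 2 rows.
  Austin: ids {3, 6, 9, 11} → MIN(price)=728, SUM(price)=2998
  Izmir: ids {1, 7, 10} → MIN(price)=395, SUM(price)=1794
  Jaipur: ids {4, 8} → MIN(price)=146, SUM(price)=595
  Lima: ids {2, 5, 12} → MIN(price)=414, SUM(price)=1525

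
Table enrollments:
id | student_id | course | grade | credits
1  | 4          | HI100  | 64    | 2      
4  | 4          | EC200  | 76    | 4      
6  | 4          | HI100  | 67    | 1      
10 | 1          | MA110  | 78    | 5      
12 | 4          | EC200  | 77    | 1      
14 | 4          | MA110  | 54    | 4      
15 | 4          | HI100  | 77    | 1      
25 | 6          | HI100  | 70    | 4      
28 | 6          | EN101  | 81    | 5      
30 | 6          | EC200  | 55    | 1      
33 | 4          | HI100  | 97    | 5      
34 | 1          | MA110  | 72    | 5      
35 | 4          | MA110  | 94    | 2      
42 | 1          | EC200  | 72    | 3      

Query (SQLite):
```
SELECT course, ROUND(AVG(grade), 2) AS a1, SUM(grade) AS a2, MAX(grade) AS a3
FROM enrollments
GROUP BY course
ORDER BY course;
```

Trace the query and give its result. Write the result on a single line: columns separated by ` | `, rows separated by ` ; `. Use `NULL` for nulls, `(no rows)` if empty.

EC200 | 70 | 280 | 77 ; EN101 | 81 | 81 | 81 ; HI100 | 75 | 375 | 97 ; MA110 | 74.5 | 298 | 94

Group enrollments by course.
Per group compute: ROUND(AVG(grade), 2), SUM(grade), MAX(grade).
  EC200: ids {4, 12, 30, 42} → ROUND(AVG(grade), 2)=70, SUM(grade)=280, MAX(grade)=77
  EN101: ids {28} → ROUND(AVG(grade), 2)=81, SUM(grade)=81, MAX(grade)=81
  HI100: ids {1, 6, 15, 25, 33} → ROUND(AVG(grade), 2)=75, SUM(grade)=375, MAX(grade)=97
  MA110: ids {10, 14, 34, 35} → ROUND(AVG(grade), 2)=74.5, SUM(grade)=298, MAX(grade)=94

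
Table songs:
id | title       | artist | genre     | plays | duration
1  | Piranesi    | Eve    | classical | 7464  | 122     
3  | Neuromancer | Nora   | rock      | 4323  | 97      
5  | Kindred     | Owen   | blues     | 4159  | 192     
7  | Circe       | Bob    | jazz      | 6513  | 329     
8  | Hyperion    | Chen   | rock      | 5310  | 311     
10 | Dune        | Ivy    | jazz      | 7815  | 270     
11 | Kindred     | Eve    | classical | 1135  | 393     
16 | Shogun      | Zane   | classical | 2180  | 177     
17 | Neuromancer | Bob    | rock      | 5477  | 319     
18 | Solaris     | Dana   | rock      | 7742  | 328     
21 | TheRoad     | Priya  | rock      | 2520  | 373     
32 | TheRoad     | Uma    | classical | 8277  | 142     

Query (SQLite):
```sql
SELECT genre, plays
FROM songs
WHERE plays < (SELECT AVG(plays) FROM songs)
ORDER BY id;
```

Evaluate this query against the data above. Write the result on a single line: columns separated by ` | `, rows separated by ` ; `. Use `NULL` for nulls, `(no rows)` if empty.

Scalar subquery: AVG(plays) over all songs rows = 5242.916667 (≈; comparison uses full precision).
Keep rows where plays < that value.

rock | 4323 ; blues | 4159 ; classical | 1135 ; classical | 2180 ; rock | 2520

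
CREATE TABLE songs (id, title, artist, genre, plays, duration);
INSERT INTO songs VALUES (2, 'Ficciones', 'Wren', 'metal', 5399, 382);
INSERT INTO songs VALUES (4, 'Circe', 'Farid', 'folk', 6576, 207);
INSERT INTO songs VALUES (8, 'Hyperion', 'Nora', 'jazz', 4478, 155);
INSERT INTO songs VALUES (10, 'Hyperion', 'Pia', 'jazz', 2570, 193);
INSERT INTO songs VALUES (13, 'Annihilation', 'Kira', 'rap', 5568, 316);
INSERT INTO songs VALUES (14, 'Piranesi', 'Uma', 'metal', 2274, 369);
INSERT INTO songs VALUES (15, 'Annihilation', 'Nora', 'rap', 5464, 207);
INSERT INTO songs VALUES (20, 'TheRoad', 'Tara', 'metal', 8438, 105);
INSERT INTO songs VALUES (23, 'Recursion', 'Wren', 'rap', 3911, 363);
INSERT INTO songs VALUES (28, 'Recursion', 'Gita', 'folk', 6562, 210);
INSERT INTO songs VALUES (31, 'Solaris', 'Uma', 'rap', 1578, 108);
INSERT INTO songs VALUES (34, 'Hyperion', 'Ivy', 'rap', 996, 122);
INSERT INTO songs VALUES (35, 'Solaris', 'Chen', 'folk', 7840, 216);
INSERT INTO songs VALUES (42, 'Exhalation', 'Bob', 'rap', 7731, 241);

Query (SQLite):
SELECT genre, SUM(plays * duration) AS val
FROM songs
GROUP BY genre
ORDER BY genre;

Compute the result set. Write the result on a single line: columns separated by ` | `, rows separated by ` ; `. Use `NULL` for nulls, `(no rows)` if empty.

For each row compute plays * duration.
Group by genre; take SUM of the expression per group.
  folk: ids {4, 28, 35} → SUM(plays * duration)=4432692
  jazz: ids {8, 10} → SUM(plays * duration)=1190100
  metal: ids {2, 14, 20} → SUM(plays * duration)=3787514
  rap: ids {13, 15, 23, 31, 34, 42} → SUM(plays * duration)=6465336

folk | 4432692 ; jazz | 1190100 ; metal | 3787514 ; rap | 6465336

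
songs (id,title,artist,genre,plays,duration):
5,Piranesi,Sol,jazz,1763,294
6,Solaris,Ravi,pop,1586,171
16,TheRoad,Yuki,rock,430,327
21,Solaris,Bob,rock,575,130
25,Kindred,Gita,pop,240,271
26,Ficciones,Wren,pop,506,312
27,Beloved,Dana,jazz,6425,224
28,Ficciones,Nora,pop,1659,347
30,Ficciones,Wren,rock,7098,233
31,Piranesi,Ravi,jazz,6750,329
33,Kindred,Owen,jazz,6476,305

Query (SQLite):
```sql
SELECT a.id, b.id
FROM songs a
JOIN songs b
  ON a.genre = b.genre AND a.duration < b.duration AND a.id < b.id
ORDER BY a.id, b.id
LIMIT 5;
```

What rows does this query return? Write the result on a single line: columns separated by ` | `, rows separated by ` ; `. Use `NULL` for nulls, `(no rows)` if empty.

5 | 31 ; 5 | 33 ; 6 | 25 ; 6 | 26 ; 6 | 28

Pairs (a,b) with same genre, a.duration < b.duration, a.id < b.id.
genre groups: jazz:{5,27,31,33} pop:{6,25,26,28} rock:{16,21,30}
Ordered by (a.id, b.id); first 5.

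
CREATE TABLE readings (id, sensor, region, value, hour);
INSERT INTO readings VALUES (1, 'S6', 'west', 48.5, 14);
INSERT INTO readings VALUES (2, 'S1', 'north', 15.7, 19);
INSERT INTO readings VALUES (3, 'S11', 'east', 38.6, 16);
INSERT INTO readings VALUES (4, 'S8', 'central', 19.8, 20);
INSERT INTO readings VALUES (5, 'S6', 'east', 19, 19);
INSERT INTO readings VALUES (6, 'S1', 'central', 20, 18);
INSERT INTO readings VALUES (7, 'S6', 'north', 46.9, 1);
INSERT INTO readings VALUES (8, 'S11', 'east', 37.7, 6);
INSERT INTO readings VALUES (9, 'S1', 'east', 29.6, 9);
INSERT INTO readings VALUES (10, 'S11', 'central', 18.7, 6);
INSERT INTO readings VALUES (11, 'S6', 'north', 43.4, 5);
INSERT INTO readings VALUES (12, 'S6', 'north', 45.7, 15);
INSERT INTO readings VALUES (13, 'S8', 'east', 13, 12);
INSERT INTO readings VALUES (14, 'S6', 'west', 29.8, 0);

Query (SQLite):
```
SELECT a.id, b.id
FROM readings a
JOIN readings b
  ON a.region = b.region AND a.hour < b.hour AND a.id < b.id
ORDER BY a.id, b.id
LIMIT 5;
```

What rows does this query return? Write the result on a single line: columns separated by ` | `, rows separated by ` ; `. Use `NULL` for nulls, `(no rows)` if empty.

3 | 5 ; 7 | 11 ; 7 | 12 ; 8 | 9 ; 8 | 13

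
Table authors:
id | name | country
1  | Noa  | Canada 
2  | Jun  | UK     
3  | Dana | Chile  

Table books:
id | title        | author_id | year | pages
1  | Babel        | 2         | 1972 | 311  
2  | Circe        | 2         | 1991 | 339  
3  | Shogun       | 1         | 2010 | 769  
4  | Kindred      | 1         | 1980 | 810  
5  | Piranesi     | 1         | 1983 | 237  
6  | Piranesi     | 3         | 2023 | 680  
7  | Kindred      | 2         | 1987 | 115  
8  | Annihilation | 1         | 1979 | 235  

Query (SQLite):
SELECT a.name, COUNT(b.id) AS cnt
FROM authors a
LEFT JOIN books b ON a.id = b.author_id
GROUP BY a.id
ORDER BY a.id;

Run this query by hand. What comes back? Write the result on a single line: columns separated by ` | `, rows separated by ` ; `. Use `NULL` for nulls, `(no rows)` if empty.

LEFT JOIN keeps every authors row; unmatched ones get NULL for books columns.
Group by authors.id and compute COUNT(b.id). COUNT(col) of an all-NULL group is 0.
  1: ids {3, 4, 5, 8} → COUNT(b.id)=4
  2: ids {1, 2, 7} → COUNT(b.id)=3
  3: ids {6} → COUNT(b.id)=1

Noa | 4 ; Jun | 3 ; Dana | 1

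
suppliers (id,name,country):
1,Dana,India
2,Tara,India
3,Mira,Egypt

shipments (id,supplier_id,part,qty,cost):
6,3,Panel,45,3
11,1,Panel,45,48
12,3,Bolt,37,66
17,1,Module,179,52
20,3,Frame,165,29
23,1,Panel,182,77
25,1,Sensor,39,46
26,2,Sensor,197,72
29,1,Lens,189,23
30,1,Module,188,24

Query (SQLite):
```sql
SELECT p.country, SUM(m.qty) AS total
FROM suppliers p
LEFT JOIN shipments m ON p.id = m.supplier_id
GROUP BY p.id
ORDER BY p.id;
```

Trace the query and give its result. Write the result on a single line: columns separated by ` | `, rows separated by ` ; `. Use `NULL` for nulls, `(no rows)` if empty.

LEFT JOIN keeps every suppliers row; unmatched ones get NULL for shipments columns.
Group by suppliers.id and compute SUM(m.qty). SUM over an all-NULL group is NULL.
  1: ids {11, 17, 23, 25, 29, 30} → SUM(m.qty)=822
  2: ids {26} → SUM(m.qty)=197
  3: ids {6, 12, 20} → SUM(m.qty)=247

India | 822 ; India | 197 ; Egypt | 247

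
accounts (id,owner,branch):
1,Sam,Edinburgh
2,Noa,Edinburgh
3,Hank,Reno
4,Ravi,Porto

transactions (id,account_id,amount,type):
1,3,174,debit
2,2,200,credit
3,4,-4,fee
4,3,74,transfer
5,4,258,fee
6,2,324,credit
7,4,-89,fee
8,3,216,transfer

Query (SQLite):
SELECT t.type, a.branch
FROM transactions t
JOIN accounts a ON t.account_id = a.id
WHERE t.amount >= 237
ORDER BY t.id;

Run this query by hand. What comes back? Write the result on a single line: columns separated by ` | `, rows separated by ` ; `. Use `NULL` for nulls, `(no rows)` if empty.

fee | Porto ; credit | Edinburgh

Each transactions row matches the accounts row where account_id = accounts.id.
Then keep rows with t.amount >= 237.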